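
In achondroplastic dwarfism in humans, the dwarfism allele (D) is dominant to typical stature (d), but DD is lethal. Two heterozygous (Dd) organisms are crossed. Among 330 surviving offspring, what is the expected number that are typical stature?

Cross: Dd × Dd
Punnett square offspring (before lethality): 1 DD, 2 Dd, 1 dd
The DD genotype is lethal (embryos die); surviving offspring: 2 Dd, 1 dd
typical stature: 1 out of 3 → fraction 1/3
Expected count = 1/3 × 330 = 110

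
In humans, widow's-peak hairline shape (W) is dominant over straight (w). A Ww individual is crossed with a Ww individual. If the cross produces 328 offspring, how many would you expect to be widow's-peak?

Punnett square for Ww × Ww:
Offspring genotypes: 1 WW, 2 Ww, 1 ww
widow's-peak: 3, straight: 1
widow's-peak: 3 out of 4 → fraction 3/4
Expected count = 3/4 × 328 = 246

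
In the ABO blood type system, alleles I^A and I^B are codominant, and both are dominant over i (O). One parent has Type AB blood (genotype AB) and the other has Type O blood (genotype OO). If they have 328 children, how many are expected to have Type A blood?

Cross: AB × OO
Possible offspring genotypes: 2 AO, 2 BO
Blood type counts: 2 Type A, 2 Type B
Probability of Type A: 2/4 = 1/2
Expected count = 1/2 × 328 = 164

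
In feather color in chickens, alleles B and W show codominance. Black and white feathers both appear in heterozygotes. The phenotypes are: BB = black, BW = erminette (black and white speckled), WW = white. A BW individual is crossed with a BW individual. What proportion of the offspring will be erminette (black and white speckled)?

Punnett square for BW × BW:
Offspring genotypes: 1 BB, 2 BW, 1 WW
Phenotype counts: 1 black, 2 erminette (black and white speckled), 1 white
erminette (black and white speckled): 2 out of 4
Probability: 2/4 = 1/2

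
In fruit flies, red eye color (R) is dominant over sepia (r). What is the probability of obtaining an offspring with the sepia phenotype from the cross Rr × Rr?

Punnett square for Rr × Rr:
Offspring genotypes: 1 RR, 2 Rr, 1 rr
Total offspring: 4
Count with target: 1
Probability: 1/4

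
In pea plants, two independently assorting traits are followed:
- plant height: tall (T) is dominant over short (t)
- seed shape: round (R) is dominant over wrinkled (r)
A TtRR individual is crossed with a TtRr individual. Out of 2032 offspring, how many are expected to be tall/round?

Dihybrid cross TtRR × TtRr — consider each gene separately:
plant height: Tt × Tt → 1 TT, 2 Tt, 1 tt → 3 T_ : 1 tt (out of 4)
seed shape: RR × Rr → 2 RR, 2 Rr → 4 R_ (out of 4)
Combine (counts out of 4 × 4 = 16): tall/round (T_R_) = 3×4 = 12; short/round (ttR_) = 1×4 = 4
Phenotype counts (out of 16): 12 tall/round, 4 short/round
tall/round: 12 out of 16 → fraction 3/4
Expected count = 3/4 × 2032 = 1524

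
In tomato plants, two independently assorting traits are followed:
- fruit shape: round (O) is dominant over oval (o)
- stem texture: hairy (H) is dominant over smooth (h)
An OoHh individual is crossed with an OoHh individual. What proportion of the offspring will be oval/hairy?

Dihybrid cross OoHh × OoHh — consider each gene separately:
fruit shape: Oo × Oo → 1 OO, 2 Oo, 1 oo → 3 O_ : 1 oo (out of 4)
stem texture: Hh × Hh → 1 HH, 2 Hh, 1 hh → 3 H_ : 1 hh (out of 4)
Combine (counts out of 4 × 4 = 16): round/hairy (O_H_) = 3×3 = 9; round/smooth (O_hh) = 3×1 = 3; oval/hairy (ooH_) = 1×3 = 3; oval/smooth (oohh) = 1×1 = 1
Phenotype counts (out of 16): 9 round/hairy, 3 round/smooth, 3 oval/hairy, 1 oval/smooth
oval/hairy: 3 out of 16
Probability: 3/16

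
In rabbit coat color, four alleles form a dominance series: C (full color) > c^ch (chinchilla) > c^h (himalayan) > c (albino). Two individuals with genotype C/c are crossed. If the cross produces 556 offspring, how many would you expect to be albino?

Cross: C/c × C/c
Allele dominance: C > c^ch > c^h > c
Offspring genotypes: 1 C/C, 2 C/c, 1 c/c
Phenotype counts: 3 full color, 1 albino
albino: 1 out of 4 → fraction 1/4
Expected count = 1/4 × 556 = 139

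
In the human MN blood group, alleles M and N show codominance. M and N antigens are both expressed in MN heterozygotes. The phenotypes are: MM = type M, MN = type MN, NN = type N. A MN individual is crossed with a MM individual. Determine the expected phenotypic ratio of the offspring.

Punnett square for MN × MM:
Offspring genotypes: 2 MM, 2 MN
Phenotype counts: 2 type M, 2 type MN
Ratio: 1 type M : 1 type MN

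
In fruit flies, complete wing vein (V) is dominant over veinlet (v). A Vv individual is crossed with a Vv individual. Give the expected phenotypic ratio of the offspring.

Punnett square for Vv × Vv:
Offspring genotypes: 1 VV, 2 Vv, 1 vv
complete: 3, veinlet: 1
Ratio: 3:1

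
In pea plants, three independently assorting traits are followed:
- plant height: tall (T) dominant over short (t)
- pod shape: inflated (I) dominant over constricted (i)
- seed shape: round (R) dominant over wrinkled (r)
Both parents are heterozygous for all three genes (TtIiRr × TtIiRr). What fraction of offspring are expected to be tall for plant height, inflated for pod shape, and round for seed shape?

Trihybrid cross: TtIiRr × TtIiRr
Each trait segregates independently with a 3:1 phenotypic ratio, so each gene contributes 3/4 (dominant) or 1/4 (recessive).
Target: tall (plant height), inflated (pod shape), round (seed shape)
Probability = product of independent per-trait probabilities
= 3/4 × 3/4 × 3/4 = 27/64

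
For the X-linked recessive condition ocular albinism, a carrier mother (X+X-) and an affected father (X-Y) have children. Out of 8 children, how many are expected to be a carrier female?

Cross: X+X- × X-Y
Offspring: 1 X+X-, 1 X+Y, 1 X-X-, 1 X-Y
Probability of a carrier female: 1/4
Expected count = 1/4 × 8 = 2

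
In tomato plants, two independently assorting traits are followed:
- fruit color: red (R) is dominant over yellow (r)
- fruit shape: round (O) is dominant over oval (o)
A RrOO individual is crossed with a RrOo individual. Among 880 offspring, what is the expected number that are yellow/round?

Dihybrid cross RrOO × RrOo — consider each gene separately:
fruit color: Rr × Rr → 1 RR, 2 Rr, 1 rr → 3 R_ : 1 rr (out of 4)
fruit shape: OO × Oo → 2 OO, 2 Oo → 4 O_ (out of 4)
Combine (counts out of 4 × 4 = 16): red/round (R_O_) = 3×4 = 12; yellow/round (rrO_) = 1×4 = 4
Phenotype counts (out of 16): 12 red/round, 4 yellow/round
yellow/round: 4 out of 16 → fraction 1/4
Expected count = 1/4 × 880 = 220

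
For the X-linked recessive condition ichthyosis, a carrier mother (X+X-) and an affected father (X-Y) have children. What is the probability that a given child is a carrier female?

Cross: X+X- × X-Y
Offspring: 1 X+X-, 1 X+Y, 1 X-X-, 1 X-Y
Probability of a carrier female: 1/4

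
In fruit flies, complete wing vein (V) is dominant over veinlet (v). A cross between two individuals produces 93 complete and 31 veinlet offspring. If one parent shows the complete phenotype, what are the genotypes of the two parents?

Observed offspring: 93 complete, 31 veinlet
The observed ratio simplifies to 3:1. Veinlet (vv) offspring appear, so each parent must contribute one v allele. The parent stated to show complete carries V, so it is Vv. The other parent is then either Vv or vv: Vv × vv would give a 1:1 split, whereas Vv × Vv gives 3:1 — matching the data. So both parents are heterozygous (Vv × Vv).
Parent genotypes: Vv × Vv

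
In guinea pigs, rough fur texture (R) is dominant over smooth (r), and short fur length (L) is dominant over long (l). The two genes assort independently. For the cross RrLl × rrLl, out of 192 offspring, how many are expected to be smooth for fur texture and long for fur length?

Dihybrid cross RrLl × rrLl — consider each gene separately:
fur texture: Rr × rr → 2 Rr, 2 rr → 2 R_ : 2 rr (out of 4)
fur length: Ll × Ll → 1 LL, 2 Ll, 1 ll → 3 L_ : 1 ll (out of 4)
Looking for: smooth (rr) and long (ll)
P(smooth) = 2/4, P(long) = 1/4
P(both) = 2/4 × 1/4 = 2/16 = 1/8
Expected count = 1/8 × 192 = 24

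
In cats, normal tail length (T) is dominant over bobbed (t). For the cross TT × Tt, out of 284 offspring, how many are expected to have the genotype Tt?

Punnett square for TT × Tt:
Offspring genotypes: 2 TT, 2 Tt
Total offspring: 4
Count with target: 2
Probability: 2/4 = 1/2
Expected count = 1/2 × 284 = 142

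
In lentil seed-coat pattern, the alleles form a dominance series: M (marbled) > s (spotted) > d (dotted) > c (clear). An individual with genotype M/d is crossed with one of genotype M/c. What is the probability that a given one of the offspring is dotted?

Cross: M/d × M/c
Allele dominance: M > s > d > c
Offspring genotypes: 1 M/M, 1 M/c, 1 M/d, 1 d/c
Phenotype counts: 3 marbled, 1 dotted
dotted: 1 out of 4
Probability: 1/4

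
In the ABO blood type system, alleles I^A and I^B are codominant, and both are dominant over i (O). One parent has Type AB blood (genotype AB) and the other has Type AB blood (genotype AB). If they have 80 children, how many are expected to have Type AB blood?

Cross: AB × AB
Possible offspring genotypes: 1 AA, 2 AB, 1 BB
Blood type counts: 1 Type A, 2 Type AB, 1 Type B
Probability of Type AB: 2/4 = 1/2
Expected count = 1/2 × 80 = 40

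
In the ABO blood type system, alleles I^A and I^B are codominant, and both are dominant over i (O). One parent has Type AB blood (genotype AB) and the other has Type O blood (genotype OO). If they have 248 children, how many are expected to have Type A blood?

Cross: AB × OO
Possible offspring genotypes: 2 AO, 2 BO
Blood type counts: 2 Type A, 2 Type B
Probability of Type A: 2/4 = 1/2
Expected count = 1/2 × 248 = 124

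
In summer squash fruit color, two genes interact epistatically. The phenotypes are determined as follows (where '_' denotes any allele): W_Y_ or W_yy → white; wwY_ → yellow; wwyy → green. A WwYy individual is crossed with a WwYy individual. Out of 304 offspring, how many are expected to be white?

Cross: WwYy × WwYy — consider each gene separately:
W gene: Ww × Ww → 1 WW, 2 Ww, 1 ww → 3 W_ : 1 ww (out of 4)
Y gene: Yy × Yy → 1 YY, 2 Yy, 1 yy → 3 Y_ : 1 yy (out of 4)
Genotype classes (out of 4 × 4 = 16): W_Y_ = 3×3 = 9; W_yy = 3×1 = 3; wwY_ = 1×3 = 3; wwyy = 1×1 = 1
Apply the phenotype rules: W_Y_ (9) + W_yy (3) → white; wwY_ (3) → yellow; wwyy (1) → green
Phenotype counts (out of 16): 12 white, 3 yellow, 1 green
white: 12 out of 16 → fraction 3/4
Expected count = 3/4 × 304 = 228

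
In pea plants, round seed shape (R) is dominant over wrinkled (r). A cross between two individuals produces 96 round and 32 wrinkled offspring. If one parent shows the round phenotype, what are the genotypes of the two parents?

Observed offspring: 96 round, 32 wrinkled
The observed ratio simplifies to 3:1. Wrinkled (rr) offspring appear, so each parent must contribute one r allele. The parent stated to show round carries R, so it is Rr. The other parent is then either Rr or rr: Rr × rr would give a 1:1 split, whereas Rr × Rr gives 3:1 — matching the data. So both parents are heterozygous (Rr × Rr).
Parent genotypes: Rr × Rr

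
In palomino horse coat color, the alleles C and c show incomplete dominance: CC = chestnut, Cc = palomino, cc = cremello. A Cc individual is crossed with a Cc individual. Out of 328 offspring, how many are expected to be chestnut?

Punnett square for Cc × Cc:
Offspring genotypes: 1 CC, 2 Cc, 1 cc
Phenotype counts: 1 chestnut, 2 palomino, 1 cremello
chestnut: 1 out of 4 → fraction 1/4
Expected count = 1/4 × 328 = 82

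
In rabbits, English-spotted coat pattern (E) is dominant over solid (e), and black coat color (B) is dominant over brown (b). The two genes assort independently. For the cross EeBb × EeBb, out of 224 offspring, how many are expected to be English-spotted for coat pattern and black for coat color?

Dihybrid cross EeBb × EeBb — consider each gene separately:
coat pattern: Ee × Ee → 1 EE, 2 Ee, 1 ee → 3 E_ : 1 ee (out of 4)
coat color: Bb × Bb → 1 BB, 2 Bb, 1 bb → 3 B_ : 1 bb (out of 4)
Looking for: English-spotted (E_) and black (B_)
P(English-spotted) = 3/4, P(black) = 3/4
P(both) = 3/4 × 3/4 = 9/16
Expected count = 9/16 × 224 = 126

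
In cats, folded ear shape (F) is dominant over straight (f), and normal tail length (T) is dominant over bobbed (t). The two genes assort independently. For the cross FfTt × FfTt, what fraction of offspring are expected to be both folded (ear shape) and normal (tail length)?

Dihybrid cross FfTt × FfTt — consider each gene separately:
ear shape: Ff × Ff → 1 FF, 2 Ff, 1 ff → 3 F_ : 1 ff (out of 4)
tail length: Tt × Tt → 1 TT, 2 Tt, 1 tt → 3 T_ : 1 tt (out of 4)
Looking for: folded (F_) and normal (T_)
P(folded) = 3/4, P(normal) = 3/4
P(both) = 3/4 × 3/4 = 9/16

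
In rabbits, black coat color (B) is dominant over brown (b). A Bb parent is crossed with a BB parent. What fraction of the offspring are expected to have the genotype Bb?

Punnett square for Bb × BB:
Offspring genotypes: 2 BB, 2 Bb
Total offspring: 4
Count with target: 2
Probability: 2/4 = 1/2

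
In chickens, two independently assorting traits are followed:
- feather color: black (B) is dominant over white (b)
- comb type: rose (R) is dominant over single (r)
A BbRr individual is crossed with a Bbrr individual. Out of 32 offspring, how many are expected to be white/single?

Dihybrid cross BbRr × Bbrr — consider each gene separately:
feather color: Bb × Bb → 1 BB, 2 Bb, 1 bb → 3 B_ : 1 bb (out of 4)
comb type: Rr × rr → 2 Rr, 2 rr → 2 R_ : 2 rr (out of 4)
Combine (counts out of 4 × 4 = 16): black/rose (B_R_) = 3×2 = 6; black/single (B_rr) = 3×2 = 6; white/rose (bbR_) = 1×2 = 2; white/single (bbrr) = 1×2 = 2
Phenotype counts (out of 16): 6 black/rose, 6 black/single, 2 white/rose, 2 white/single
white/single: 2 out of 16 → fraction 1/8
Expected count = 1/8 × 32 = 4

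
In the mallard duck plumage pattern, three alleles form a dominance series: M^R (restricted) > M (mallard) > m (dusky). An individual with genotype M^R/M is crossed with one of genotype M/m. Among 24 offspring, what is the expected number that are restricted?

Cross: M^R/M × M/m
Allele dominance: M^R > M > m
Offspring genotypes: 1 M^R/M, 1 M^R/m, 1 M/M, 1 M/m
Phenotype counts: 2 restricted, 2 mallard
restricted: 2 out of 4 → fraction 1/2
Expected count = 1/2 × 24 = 12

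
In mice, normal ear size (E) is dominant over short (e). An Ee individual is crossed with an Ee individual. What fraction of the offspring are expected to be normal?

Punnett square for Ee × Ee:
Offspring genotypes: 1 EE, 2 Ee, 1 ee
normal: 3, short: 1
normal: 3 out of 4
Probability: 3/4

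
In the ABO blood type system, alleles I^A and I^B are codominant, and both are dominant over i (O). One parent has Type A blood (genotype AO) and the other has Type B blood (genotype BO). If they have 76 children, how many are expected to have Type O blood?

Cross: AO × BO
Possible offspring genotypes: 1 AB, 1 AO, 1 BO, 1 OO
Blood type counts: 1 Type AB, 1 Type A, 1 Type B, 1 Type O
Probability of Type O: 1/4
Expected count = 1/4 × 76 = 19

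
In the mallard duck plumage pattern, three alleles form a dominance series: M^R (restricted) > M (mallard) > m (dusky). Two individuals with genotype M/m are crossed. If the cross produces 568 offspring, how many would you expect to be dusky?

Cross: M/m × M/m
Allele dominance: M^R > M > m
Offspring genotypes: 1 M/M, 2 M/m, 1 m/m
Phenotype counts: 3 mallard, 1 dusky
dusky: 1 out of 4 → fraction 1/4
Expected count = 1/4 × 568 = 142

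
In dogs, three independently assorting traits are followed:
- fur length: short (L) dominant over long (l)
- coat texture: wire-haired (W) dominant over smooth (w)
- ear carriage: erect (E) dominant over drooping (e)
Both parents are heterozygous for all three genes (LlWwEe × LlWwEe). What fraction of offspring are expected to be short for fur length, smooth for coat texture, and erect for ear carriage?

Trihybrid cross: LlWwEe × LlWwEe
Each trait segregates independently with a 3:1 phenotypic ratio, so each gene contributes 3/4 (dominant) or 1/4 (recessive).
Target: short (fur length), smooth (coat texture), erect (ear carriage)
Probability = product of independent per-trait probabilities
= 3/4 × 1/4 × 3/4 = 9/64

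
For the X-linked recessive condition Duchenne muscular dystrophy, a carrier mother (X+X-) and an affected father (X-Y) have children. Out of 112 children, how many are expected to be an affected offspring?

Cross: X+X- × X-Y
Offspring: 1 X+X-, 1 X+Y, 1 X-X-, 1 X-Y
Probability of an affected offspring: 2/4 = 1/2
Expected count = 1/2 × 112 = 56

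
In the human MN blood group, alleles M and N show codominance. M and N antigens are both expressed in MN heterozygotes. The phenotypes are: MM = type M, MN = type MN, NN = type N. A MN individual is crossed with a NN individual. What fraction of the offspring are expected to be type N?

Punnett square for MN × NN:
Offspring genotypes: 2 MN, 2 NN
Phenotype counts: 2 type MN, 2 type N
type N: 2 out of 4
Probability: 2/4 = 1/2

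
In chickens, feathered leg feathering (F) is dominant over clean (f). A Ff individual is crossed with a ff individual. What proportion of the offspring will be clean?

Punnett square for Ff × ff:
Offspring genotypes: 2 Ff, 2 ff
feathered: 2, clean: 2
clean: 2 out of 4
Probability: 2/4 = 1/2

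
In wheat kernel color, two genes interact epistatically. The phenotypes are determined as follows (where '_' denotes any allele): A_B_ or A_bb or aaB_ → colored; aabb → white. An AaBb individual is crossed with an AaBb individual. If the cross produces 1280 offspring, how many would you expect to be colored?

Cross: AaBb × AaBb — consider each gene separately:
A gene: Aa × Aa → 1 AA, 2 Aa, 1 aa → 3 A_ : 1 aa (out of 4)
B gene: Bb × Bb → 1 BB, 2 Bb, 1 bb → 3 B_ : 1 bb (out of 4)
Genotype classes (out of 4 × 4 = 16): A_B_ = 3×3 = 9; A_bb = 3×1 = 3; aaB_ = 1×3 = 3; aabb = 1×1 = 1
Apply the phenotype rules: A_B_ (9) + A_bb (3) + aaB_ (3) → colored; aabb (1) → white
Phenotype counts (out of 16): 15 colored, 1 white
colored: 15 out of 16 → fraction 15/16
Expected count = 15/16 × 1280 = 1200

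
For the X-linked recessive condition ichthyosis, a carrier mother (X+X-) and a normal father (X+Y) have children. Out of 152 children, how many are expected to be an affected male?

Cross: X+X- × X+Y
Offspring: 1 X+X+, 1 X+Y, 1 X+X-, 1 X-Y
Probability of an affected male: 1/4
Expected count = 1/4 × 152 = 38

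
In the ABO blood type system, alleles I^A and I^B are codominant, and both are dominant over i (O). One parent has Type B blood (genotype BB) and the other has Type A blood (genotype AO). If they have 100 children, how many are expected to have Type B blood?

Cross: BB × AO
Possible offspring genotypes: 2 AB, 2 BO
Blood type counts: 2 Type AB, 2 Type B
Probability of Type B: 2/4 = 1/2
Expected count = 1/2 × 100 = 50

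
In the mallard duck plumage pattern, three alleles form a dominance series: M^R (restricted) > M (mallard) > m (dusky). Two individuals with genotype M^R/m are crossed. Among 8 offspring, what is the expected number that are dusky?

Cross: M^R/m × M^R/m
Allele dominance: M^R > M > m
Offspring genotypes: 1 M^R/M^R, 2 M^R/m, 1 m/m
Phenotype counts: 3 restricted, 1 dusky
dusky: 1 out of 4 → fraction 1/4
Expected count = 1/4 × 8 = 2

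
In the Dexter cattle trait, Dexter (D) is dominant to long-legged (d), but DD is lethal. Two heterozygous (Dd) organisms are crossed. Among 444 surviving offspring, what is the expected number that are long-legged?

Cross: Dd × Dd
Punnett square offspring (before lethality): 1 DD, 2 Dd, 1 dd
The DD genotype is lethal (embryos die); surviving offspring: 2 Dd, 1 dd
long-legged: 1 out of 3 → fraction 1/3
Expected count = 1/3 × 444 = 148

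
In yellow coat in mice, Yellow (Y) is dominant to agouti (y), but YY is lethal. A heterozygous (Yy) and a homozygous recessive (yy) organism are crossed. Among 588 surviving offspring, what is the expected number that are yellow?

Cross: Yy × yy
Punnett square offspring (before lethality): 2 Yy, 2 yy
No YY offspring are produced in this cross.
yellow: 2 out of 4 → fraction 1/2
Expected count = 1/2 × 588 = 294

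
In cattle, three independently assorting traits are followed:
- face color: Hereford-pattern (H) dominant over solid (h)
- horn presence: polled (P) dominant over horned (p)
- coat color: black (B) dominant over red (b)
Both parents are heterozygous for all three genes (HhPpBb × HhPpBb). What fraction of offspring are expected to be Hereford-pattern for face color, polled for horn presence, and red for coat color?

Trihybrid cross: HhPpBb × HhPpBb
Each trait segregates independently with a 3:1 phenotypic ratio, so each gene contributes 3/4 (dominant) or 1/4 (recessive).
Target: Hereford-pattern (face color), polled (horn presence), red (coat color)
Probability = product of independent per-trait probabilities
= 3/4 × 3/4 × 1/4 = 9/64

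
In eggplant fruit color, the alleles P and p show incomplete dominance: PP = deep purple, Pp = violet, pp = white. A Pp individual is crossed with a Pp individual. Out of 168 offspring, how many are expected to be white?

Punnett square for Pp × Pp:
Offspring genotypes: 1 PP, 2 Pp, 1 pp
Phenotype counts: 1 deep purple, 2 violet, 1 white
white: 1 out of 4 → fraction 1/4
Expected count = 1/4 × 168 = 42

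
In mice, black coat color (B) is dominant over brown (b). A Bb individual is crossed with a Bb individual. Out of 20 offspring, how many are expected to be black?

Punnett square for Bb × Bb:
Offspring genotypes: 1 BB, 2 Bb, 1 bb
black: 3, brown: 1
black: 3 out of 4 → fraction 3/4
Expected count = 3/4 × 20 = 15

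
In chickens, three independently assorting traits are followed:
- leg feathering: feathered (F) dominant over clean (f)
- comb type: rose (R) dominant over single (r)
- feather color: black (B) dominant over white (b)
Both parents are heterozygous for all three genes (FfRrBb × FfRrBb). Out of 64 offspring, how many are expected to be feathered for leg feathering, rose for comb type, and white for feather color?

Trihybrid cross: FfRrBb × FfRrBb
Each trait segregates independently with a 3:1 phenotypic ratio, so each gene contributes 3/4 (dominant) or 1/4 (recessive).
Target: feathered (leg feathering), rose (comb type), white (feather color)
Probability = product of independent per-trait probabilities
= 3/4 × 3/4 × 1/4 = 9/64
Expected count = 9/64 × 64 = 9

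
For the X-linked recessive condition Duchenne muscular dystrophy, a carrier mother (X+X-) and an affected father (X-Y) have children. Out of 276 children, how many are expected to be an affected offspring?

Cross: X+X- × X-Y
Offspring: 1 X+X-, 1 X+Y, 1 X-X-, 1 X-Y
Probability of an affected offspring: 2/4 = 1/2
Expected count = 1/2 × 276 = 138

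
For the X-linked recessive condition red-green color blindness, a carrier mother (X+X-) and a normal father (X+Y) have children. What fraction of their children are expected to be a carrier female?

Cross: X+X- × X+Y
Offspring: 1 X+X+, 1 X+Y, 1 X+X-, 1 X-Y
Probability of a carrier female: 1/4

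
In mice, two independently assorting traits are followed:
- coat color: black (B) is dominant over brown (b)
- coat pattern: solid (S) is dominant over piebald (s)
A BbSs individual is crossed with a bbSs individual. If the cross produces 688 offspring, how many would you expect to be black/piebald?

Dihybrid cross BbSs × bbSs — consider each gene separately:
coat color: Bb × bb → 2 Bb, 2 bb → 2 B_ : 2 bb (out of 4)
coat pattern: Ss × Ss → 1 SS, 2 Ss, 1 ss → 3 S_ : 1 ss (out of 4)
Combine (counts out of 4 × 4 = 16): black/solid (B_S_) = 2×3 = 6; black/piebald (B_ss) = 2×1 = 2; brown/solid (bbS_) = 2×3 = 6; brown/piebald (bbss) = 2×1 = 2
Phenotype counts (out of 16): 6 black/solid, 2 black/piebald, 6 brown/solid, 2 brown/piebald
black/piebald: 2 out of 16 → fraction 1/8
Expected count = 1/8 × 688 = 86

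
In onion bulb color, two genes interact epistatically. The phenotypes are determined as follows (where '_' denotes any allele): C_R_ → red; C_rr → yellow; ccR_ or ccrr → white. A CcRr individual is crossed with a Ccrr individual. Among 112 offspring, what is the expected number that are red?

Cross: CcRr × Ccrr — consider each gene separately:
C gene: Cc × Cc → 1 CC, 2 Cc, 1 cc → 3 C_ : 1 cc (out of 4)
R gene: Rr × rr → 2 Rr, 2 rr → 2 R_ : 2 rr (out of 4)
Genotype classes (out of 4 × 4 = 16): C_R_ = 3×2 = 6; C_rr = 3×2 = 6; ccR_ = 1×2 = 2; ccrr = 1×2 = 2
Apply the phenotype rules: C_R_ (6) → red; C_rr (6) → yellow; ccR_ (2) + ccrr (2) → white
Phenotype counts (out of 16): 6 red, 6 yellow, 4 white
red: 6 out of 16 → fraction 3/8
Expected count = 3/8 × 112 = 42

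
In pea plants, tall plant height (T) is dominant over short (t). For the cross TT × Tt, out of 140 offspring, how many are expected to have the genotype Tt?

Punnett square for TT × Tt:
Offspring genotypes: 2 TT, 2 Tt
Total offspring: 4
Count with target: 2
Probability: 2/4 = 1/2
Expected count = 1/2 × 140 = 70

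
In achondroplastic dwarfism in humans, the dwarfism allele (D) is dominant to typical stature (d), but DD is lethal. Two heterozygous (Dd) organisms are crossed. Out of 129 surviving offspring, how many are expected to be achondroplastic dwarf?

Cross: Dd × Dd
Punnett square offspring (before lethality): 1 DD, 2 Dd, 1 dd
The DD genotype is lethal (embryos die); surviving offspring: 2 Dd, 1 dd
achondroplastic dwarf: 2 out of 3 → fraction 2/3
Expected count = 2/3 × 129 = 86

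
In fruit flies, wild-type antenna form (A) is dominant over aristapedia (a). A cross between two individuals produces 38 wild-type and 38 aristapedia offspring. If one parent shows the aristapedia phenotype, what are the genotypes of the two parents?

Observed offspring: 38 wild-type, 38 aristapedia
The observed ratio simplifies to 1:1. One parent shows aristapedia, so its genotype must be aa. A 1:1 offspring split requires the other parent to be heterozygous (Aa).
Parent genotypes: aa × Aa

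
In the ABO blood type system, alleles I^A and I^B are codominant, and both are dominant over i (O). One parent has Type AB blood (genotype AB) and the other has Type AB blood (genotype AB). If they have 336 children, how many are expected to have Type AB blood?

Cross: AB × AB
Possible offspring genotypes: 1 AA, 2 AB, 1 BB
Blood type counts: 1 Type A, 2 Type AB, 1 Type B
Probability of Type AB: 2/4 = 1/2
Expected count = 1/2 × 336 = 168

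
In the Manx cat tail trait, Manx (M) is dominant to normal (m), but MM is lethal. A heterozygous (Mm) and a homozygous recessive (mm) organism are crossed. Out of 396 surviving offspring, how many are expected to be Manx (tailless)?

Cross: Mm × mm
Punnett square offspring (before lethality): 2 Mm, 2 mm
No MM offspring are produced in this cross.
Manx (tailless): 2 out of 4 → fraction 1/2
Expected count = 1/2 × 396 = 198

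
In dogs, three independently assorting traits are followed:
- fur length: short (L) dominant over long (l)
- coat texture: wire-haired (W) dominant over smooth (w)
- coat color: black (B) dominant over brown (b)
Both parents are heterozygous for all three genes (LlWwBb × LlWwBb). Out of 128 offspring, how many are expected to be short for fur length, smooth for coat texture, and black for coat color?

Trihybrid cross: LlWwBb × LlWwBb
Each trait segregates independently with a 3:1 phenotypic ratio, so each gene contributes 3/4 (dominant) or 1/4 (recessive).
Target: short (fur length), smooth (coat texture), black (coat color)
Probability = product of independent per-trait probabilities
= 3/4 × 1/4 × 3/4 = 9/64
Expected count = 9/64 × 128 = 18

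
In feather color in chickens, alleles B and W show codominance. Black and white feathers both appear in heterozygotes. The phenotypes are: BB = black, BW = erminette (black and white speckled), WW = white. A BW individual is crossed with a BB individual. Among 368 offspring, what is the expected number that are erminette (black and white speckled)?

Punnett square for BW × BB:
Offspring genotypes: 2 BB, 2 BW
Phenotype counts: 2 black, 2 erminette (black and white speckled)
erminette (black and white speckled): 2 out of 4 → fraction 1/2
Expected count = 1/2 × 368 = 184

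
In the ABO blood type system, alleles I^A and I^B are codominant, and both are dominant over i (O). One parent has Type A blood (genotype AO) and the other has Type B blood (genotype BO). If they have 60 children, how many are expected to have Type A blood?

Cross: AO × BO
Possible offspring genotypes: 1 AB, 1 AO, 1 BO, 1 OO
Blood type counts: 1 Type AB, 1 Type A, 1 Type B, 1 Type O
Probability of Type A: 1/4
Expected count = 1/4 × 60 = 15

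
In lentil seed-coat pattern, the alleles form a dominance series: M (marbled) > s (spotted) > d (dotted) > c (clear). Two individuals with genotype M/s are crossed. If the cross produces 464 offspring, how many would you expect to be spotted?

Cross: M/s × M/s
Allele dominance: M > s > d > c
Offspring genotypes: 1 M/M, 2 M/s, 1 s/s
Phenotype counts: 3 marbled, 1 spotted
spotted: 1 out of 4 → fraction 1/4
Expected count = 1/4 × 464 = 116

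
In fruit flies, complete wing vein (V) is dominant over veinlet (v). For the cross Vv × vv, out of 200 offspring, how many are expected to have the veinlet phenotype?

Punnett square for Vv × vv:
Offspring genotypes: 2 Vv, 2 vv
Total offspring: 4
Count with target: 2
Probability: 2/4 = 1/2
Expected count = 1/2 × 200 = 100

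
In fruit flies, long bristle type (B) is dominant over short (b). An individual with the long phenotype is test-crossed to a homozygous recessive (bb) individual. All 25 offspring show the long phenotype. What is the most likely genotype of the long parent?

Test cross: ? × bb
All offspring are long.
If the unknown parent were heterozygous (Bb), about half of 25 offspring would be short; none are. The unknown parent is most likely homozygous dominant (BB).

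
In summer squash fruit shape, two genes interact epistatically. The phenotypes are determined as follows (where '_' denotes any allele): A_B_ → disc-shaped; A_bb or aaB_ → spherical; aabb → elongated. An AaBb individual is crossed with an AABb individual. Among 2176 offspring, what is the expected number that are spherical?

Cross: AaBb × AABb — consider each gene separately:
A gene: Aa × AA → 2 AA, 2 Aa → 4 A_ (out of 4)
B gene: Bb × Bb → 1 BB, 2 Bb, 1 bb → 3 B_ : 1 bb (out of 4)
Genotype classes (out of 4 × 4 = 16): A_B_ = 4×3 = 12; A_bb = 4×1 = 4
Apply the phenotype rules: A_B_ (12) → disc-shaped; A_bb (4) → spherical
Phenotype counts (out of 16): 12 disc-shaped, 4 spherical
spherical: 4 out of 16 → fraction 1/4
Expected count = 1/4 × 2176 = 544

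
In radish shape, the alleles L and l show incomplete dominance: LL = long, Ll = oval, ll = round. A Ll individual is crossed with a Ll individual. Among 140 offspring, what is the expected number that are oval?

Punnett square for Ll × Ll:
Offspring genotypes: 1 LL, 2 Ll, 1 ll
Phenotype counts: 1 long, 2 oval, 1 round
oval: 2 out of 4 → fraction 1/2
Expected count = 1/2 × 140 = 70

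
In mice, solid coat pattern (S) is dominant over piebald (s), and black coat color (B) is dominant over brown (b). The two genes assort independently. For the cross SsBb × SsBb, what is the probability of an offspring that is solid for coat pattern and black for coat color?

Dihybrid cross SsBb × SsBb — consider each gene separately:
coat pattern: Ss × Ss → 1 SS, 2 Ss, 1 ss → 3 S_ : 1 ss (out of 4)
coat color: Bb × Bb → 1 BB, 2 Bb, 1 bb → 3 B_ : 1 bb (out of 4)
Looking for: solid (S_) and black (B_)
P(solid) = 3/4, P(black) = 3/4
P(both) = 3/4 × 3/4 = 9/16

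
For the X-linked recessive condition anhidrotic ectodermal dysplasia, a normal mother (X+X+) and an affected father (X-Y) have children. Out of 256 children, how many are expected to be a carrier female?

Cross: X+X+ × X-Y
Offspring: 2 X+X-, 2 X+Y
Probability of a carrier female: 2/4 = 1/2
Expected count = 1/2 × 256 = 128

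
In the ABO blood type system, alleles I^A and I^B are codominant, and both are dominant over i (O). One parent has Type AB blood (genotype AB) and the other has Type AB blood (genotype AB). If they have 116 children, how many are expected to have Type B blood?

Cross: AB × AB
Possible offspring genotypes: 1 AA, 2 AB, 1 BB
Blood type counts: 1 Type A, 2 Type AB, 1 Type B
Probability of Type B: 1/4
Expected count = 1/4 × 116 = 29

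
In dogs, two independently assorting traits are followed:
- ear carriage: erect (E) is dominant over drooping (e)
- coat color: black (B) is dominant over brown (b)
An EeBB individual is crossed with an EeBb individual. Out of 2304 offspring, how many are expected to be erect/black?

Dihybrid cross EeBB × EeBb — consider each gene separately:
ear carriage: Ee × Ee → 1 EE, 2 Ee, 1 ee → 3 E_ : 1 ee (out of 4)
coat color: BB × Bb → 2 BB, 2 Bb → 4 B_ (out of 4)
Combine (counts out of 4 × 4 = 16): erect/black (E_B_) = 3×4 = 12; drooping/black (eeB_) = 1×4 = 4
Phenotype counts (out of 16): 12 erect/black, 4 drooping/black
erect/black: 12 out of 16 → fraction 3/4
Expected count = 3/4 × 2304 = 1728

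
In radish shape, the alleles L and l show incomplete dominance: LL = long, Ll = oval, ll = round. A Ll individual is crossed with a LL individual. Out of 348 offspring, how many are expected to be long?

Punnett square for Ll × LL:
Offspring genotypes: 2 LL, 2 Ll
Phenotype counts: 2 long, 2 oval
long: 2 out of 4 → fraction 1/2
Expected count = 1/2 × 348 = 174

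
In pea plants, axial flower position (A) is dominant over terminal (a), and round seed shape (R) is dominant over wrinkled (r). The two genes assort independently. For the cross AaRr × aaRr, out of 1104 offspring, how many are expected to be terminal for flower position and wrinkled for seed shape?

Dihybrid cross AaRr × aaRr — consider each gene separately:
flower position: Aa × aa → 2 Aa, 2 aa → 2 A_ : 2 aa (out of 4)
seed shape: Rr × Rr → 1 RR, 2 Rr, 1 rr → 3 R_ : 1 rr (out of 4)
Looking for: terminal (aa) and wrinkled (rr)
P(terminal) = 2/4, P(wrinkled) = 1/4
P(both) = 2/4 × 1/4 = 2/16 = 1/8
Expected count = 1/8 × 1104 = 138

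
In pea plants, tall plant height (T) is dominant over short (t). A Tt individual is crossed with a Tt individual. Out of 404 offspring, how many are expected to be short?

Punnett square for Tt × Tt:
Offspring genotypes: 1 TT, 2 Tt, 1 tt
tall: 3, short: 1
short: 1 out of 4 → fraction 1/4
Expected count = 1/4 × 404 = 101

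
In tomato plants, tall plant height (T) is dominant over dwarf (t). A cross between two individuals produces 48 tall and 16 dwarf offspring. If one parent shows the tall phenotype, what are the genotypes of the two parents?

Observed offspring: 48 tall, 16 dwarf
The observed ratio simplifies to 3:1. Dwarf (tt) offspring appear, so each parent must contribute one t allele. The parent stated to show tall carries T, so it is Tt. The other parent is then either Tt or tt: Tt × tt would give a 1:1 split, whereas Tt × Tt gives 3:1 — matching the data. So both parents are heterozygous (Tt × Tt).
Parent genotypes: Tt × Tt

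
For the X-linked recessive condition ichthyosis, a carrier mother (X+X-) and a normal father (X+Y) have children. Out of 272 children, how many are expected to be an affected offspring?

Cross: X+X- × X+Y
Offspring: 1 X+X+, 1 X+Y, 1 X+X-, 1 X-Y
Probability of an affected offspring: 1/4
Expected count = 1/4 × 272 = 68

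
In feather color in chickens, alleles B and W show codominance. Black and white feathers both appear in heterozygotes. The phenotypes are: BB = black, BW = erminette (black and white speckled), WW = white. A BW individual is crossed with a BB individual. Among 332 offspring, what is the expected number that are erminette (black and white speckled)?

Punnett square for BW × BB:
Offspring genotypes: 2 BB, 2 BW
Phenotype counts: 2 black, 2 erminette (black and white speckled)
erminette (black and white speckled): 2 out of 4 → fraction 1/2
Expected count = 1/2 × 332 = 166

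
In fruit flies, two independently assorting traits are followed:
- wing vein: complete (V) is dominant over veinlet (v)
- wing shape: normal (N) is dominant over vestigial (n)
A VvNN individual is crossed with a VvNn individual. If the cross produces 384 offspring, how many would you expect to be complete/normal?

Dihybrid cross VvNN × VvNn — consider each gene separately:
wing vein: Vv × Vv → 1 VV, 2 Vv, 1 vv → 3 V_ : 1 vv (out of 4)
wing shape: NN × Nn → 2 NN, 2 Nn → 4 N_ (out of 4)
Combine (counts out of 4 × 4 = 16): complete/normal (V_N_) = 3×4 = 12; veinlet/normal (vvN_) = 1×4 = 4
Phenotype counts (out of 16): 12 complete/normal, 4 veinlet/normal
complete/normal: 12 out of 16 → fraction 3/4
Expected count = 3/4 × 384 = 288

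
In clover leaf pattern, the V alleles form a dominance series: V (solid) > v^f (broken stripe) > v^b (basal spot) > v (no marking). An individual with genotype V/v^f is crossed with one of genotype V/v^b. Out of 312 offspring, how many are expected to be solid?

Cross: V/v^f × V/v^b
Allele dominance: V > v^f > v^b > v
Offspring genotypes: 1 V/V, 1 V/v^b, 1 V/v^f, 1 v^f/v^b
Phenotype counts: 3 solid, 1 broken stripe
solid: 3 out of 4 → fraction 3/4
Expected count = 3/4 × 312 = 234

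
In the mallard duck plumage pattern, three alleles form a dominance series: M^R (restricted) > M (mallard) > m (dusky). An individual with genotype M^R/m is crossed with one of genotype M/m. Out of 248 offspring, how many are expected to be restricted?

Cross: M^R/m × M/m
Allele dominance: M^R > M > m
Offspring genotypes: 1 M^R/M, 1 M^R/m, 1 M/m, 1 m/m
Phenotype counts: 2 restricted, 1 mallard, 1 dusky
restricted: 2 out of 4 → fraction 1/2
Expected count = 1/2 × 248 = 124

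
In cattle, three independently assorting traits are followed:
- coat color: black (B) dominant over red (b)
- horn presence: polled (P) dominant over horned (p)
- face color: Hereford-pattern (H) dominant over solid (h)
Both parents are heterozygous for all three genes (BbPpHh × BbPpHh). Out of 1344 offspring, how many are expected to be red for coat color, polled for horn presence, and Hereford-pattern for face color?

Trihybrid cross: BbPpHh × BbPpHh
Each trait segregates independently with a 3:1 phenotypic ratio, so each gene contributes 3/4 (dominant) or 1/4 (recessive).
Target: red (coat color), polled (horn presence), Hereford-pattern (face color)
Probability = product of independent per-trait probabilities
= 1/4 × 3/4 × 3/4 = 9/64
Expected count = 9/64 × 1344 = 189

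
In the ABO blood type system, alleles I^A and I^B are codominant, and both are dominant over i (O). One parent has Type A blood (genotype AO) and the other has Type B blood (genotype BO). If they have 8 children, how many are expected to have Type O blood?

Cross: AO × BO
Possible offspring genotypes: 1 AB, 1 AO, 1 BO, 1 OO
Blood type counts: 1 Type AB, 1 Type A, 1 Type B, 1 Type O
Probability of Type O: 1/4
Expected count = 1/4 × 8 = 2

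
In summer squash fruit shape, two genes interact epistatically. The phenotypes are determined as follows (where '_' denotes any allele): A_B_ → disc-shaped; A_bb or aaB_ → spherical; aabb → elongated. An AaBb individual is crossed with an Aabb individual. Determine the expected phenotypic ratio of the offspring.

Cross: AaBb × Aabb — consider each gene separately:
A gene: Aa × Aa → 1 AA, 2 Aa, 1 aa → 3 A_ : 1 aa (out of 4)
B gene: Bb × bb → 2 Bb, 2 bb → 2 B_ : 2 bb (out of 4)
Genotype classes (out of 4 × 4 = 16): A_B_ = 3×2 = 6; A_bb = 3×2 = 6; aaB_ = 1×2 = 2; aabb = 1×2 = 2
Apply the phenotype rules: A_B_ (6) → disc-shaped; A_bb (6) + aaB_ (2) → spherical; aabb (2) → elongated
Phenotype counts (out of 16): 6 disc-shaped, 8 spherical, 2 elongated
Ratio: 3 disc-shaped : 4 spherical : 1 elongated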